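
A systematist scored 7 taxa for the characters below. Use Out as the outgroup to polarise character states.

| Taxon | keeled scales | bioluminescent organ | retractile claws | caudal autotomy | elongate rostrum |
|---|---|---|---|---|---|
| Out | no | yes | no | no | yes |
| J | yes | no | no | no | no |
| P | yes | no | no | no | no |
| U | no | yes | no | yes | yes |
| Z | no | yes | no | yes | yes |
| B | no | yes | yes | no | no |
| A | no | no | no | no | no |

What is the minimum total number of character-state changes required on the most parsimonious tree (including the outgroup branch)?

5

Character polarity is set by the outgroup: the derived state is whichever differs from the outgroup's state, so for bioluminescent organ, elongate rostrum the derived state is 'no', and for the remaining characters it is 'yes'.
keeled scales (derived state 'yes') is shared by J and P — a synapomorphy uniting that clade.
bioluminescent organ: derived state 'no' in A, J, and P only — synapomorphy for {A, J, P}.
retractile claws: derived state 'yes' in B only — an autapomorphy, so it tells us nothing about relationships among taxa.
Only U and Z show the derived state 'yes' for caudal autotomy, supporting them as a clade.
elongate rostrum: derived state 'no' in A, B, J, and P only — synapomorphy for {A, B, J, P}.
Most parsimonious ingroup topology: ((((J,P),A),B),(U,Z)).
Changes per character on this tree: keeled scales: 1; bioluminescent organ: 1; retractile claws: 1; caudal autotomy: 1; elongate rostrum: 1.
Total = 5.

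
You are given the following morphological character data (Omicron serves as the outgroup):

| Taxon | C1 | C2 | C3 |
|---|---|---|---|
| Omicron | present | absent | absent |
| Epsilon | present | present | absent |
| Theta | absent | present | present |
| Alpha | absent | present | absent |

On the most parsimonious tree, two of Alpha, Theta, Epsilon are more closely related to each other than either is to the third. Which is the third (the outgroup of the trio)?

Character polarity is set by the outgroup: the derived state is whichever differs from the outgroup's state, so for C1 the derived state is 'absent', and for the remaining characters it is 'present'.
C1: derived state 'absent' in Alpha and Theta only — synapomorphy for {Alpha, Theta}.
All ingroup taxa share the derived state 'present' for C2; it defines the ingroup but does not resolve relationships within it.
C3 (derived state 'present') is unique to Theta (autapomorphy; uninformative for grouping).
Most parsimonious ingroup topology: (Epsilon,(Theta,Alpha)).
Theta and Alpha share a more recent common ancestor with each other than either does with Epsilon, so Epsilon is the least closely related of the three.

Epsilon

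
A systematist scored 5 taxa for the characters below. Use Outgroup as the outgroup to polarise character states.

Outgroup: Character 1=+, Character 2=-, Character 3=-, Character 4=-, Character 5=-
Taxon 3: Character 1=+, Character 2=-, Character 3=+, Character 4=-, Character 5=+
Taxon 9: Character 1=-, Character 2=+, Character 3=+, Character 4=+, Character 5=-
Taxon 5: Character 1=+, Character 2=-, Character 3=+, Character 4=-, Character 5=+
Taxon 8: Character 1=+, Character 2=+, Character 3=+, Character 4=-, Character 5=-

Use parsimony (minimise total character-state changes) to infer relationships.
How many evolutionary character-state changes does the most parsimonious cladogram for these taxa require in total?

5

Character polarity is set by the outgroup: the derived state is whichever differs from the outgroup's state, so for Character 1 the derived state is '-', and for the remaining characters it is '+'.
Character 1: derived state '-' in Taxon 9 only — an autapomorphy, so it tells us nothing about relationships among taxa.
Character 2: derived state '+' in Taxon 8 and Taxon 9 only — synapomorphy for {Taxon 8, Taxon 9}.
Character 3 (derived state '+') is shared by all ingroup taxa — unites the whole ingroup.
Character 4 (derived state '+') is unique to Taxon 9 (autapomorphy; uninformative for grouping).
Character 5: derived state '+' in Taxon 3 and Taxon 5 only — synapomorphy for {Taxon 3, Taxon 5}.
Most parsimonious ingroup topology: ((Taxon 3,Taxon 5),(Taxon 9,Taxon 8)).
Changes per character on this tree: Character 1: 1; Character 2: 1; Character 3: 1; Character 4: 1; Character 5: 1.
Total = 5.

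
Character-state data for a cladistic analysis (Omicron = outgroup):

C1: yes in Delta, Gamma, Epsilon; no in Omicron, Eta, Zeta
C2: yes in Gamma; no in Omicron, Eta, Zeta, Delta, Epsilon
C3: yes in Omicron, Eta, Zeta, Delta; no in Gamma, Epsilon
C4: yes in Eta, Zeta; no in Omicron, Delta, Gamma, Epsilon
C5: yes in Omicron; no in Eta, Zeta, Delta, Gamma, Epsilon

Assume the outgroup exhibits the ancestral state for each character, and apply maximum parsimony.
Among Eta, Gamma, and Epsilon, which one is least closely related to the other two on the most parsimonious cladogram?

Character polarity is set by the outgroup: the derived state is whichever differs from the outgroup's state, so for C3, C5 the derived state is 'no', and for the remaining characters it is 'yes'.
C1 (derived state 'yes') is shared by Delta, Epsilon, and Gamma — a synapomorphy uniting that clade.
C2 (derived state 'yes') is unique to Gamma (autapomorphy; uninformative for grouping).
C3 (derived state 'no') is shared by Epsilon and Gamma — a synapomorphy uniting that clade.
C4: derived state 'yes' in Eta and Zeta only — synapomorphy for {Eta, Zeta}.
C5 (derived state 'no') is shared by all ingroup taxa — unites the whole ingroup.
Most parsimonious ingroup topology: ((Eta,Zeta),(Delta,(Gamma,Epsilon))).
Epsilon and Gamma share a more recent common ancestor with each other than either does with Eta, so Eta is the least closely related of the three.

Eta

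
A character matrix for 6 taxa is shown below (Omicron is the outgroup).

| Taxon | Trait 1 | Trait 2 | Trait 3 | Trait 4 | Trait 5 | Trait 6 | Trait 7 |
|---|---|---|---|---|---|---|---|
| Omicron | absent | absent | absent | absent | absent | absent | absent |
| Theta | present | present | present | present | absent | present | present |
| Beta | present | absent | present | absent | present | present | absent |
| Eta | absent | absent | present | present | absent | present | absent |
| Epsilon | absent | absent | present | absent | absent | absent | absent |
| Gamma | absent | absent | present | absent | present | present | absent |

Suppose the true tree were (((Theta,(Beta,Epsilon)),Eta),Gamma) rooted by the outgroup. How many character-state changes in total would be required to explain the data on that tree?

Map each character onto (((Theta,(Beta,Epsilon)),Eta),Gamma) (rooted by Omicron) and count the minimum state changes it requires (Fitch parsimony):
Trait 1: 2; Trait 2: 1; Trait 3: 1; Trait 4: 2; Trait 5: 2; Trait 6: 2; Trait 7: 1.
Total tree length = 11.

11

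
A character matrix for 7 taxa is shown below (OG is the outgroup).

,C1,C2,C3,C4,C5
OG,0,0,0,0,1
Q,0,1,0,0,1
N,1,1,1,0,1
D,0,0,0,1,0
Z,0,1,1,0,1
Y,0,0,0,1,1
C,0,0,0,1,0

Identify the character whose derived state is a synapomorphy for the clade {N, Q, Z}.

Character polarity is set by the outgroup: the derived state is whichever differs from the outgroup's state, so for C5 the derived state is '0', and for the remaining characters it is '1'.
C1: derived state '1' in N only — an autapomorphy, so it tells us nothing about relationships among taxa.
C2: derived state '1' in N, Q, and Z only — synapomorphy for {N, Q, Z}.
Only N and Z show the derived state '1' for C3, supporting them as a clade.
C4 (derived state '1') is shared by C, D, and Y — a synapomorphy uniting that clade.
C5 (derived state '0') is shared by C and D — a synapomorphy uniting that clade.
Most parsimonious ingroup topology: ((Q,(N,Z)),((D,C),Y)).
The clade {N, Q, Z} is supported by C2: its derived state '1' occurs in exactly those taxa and in no other taxon (including the outgroup).

C2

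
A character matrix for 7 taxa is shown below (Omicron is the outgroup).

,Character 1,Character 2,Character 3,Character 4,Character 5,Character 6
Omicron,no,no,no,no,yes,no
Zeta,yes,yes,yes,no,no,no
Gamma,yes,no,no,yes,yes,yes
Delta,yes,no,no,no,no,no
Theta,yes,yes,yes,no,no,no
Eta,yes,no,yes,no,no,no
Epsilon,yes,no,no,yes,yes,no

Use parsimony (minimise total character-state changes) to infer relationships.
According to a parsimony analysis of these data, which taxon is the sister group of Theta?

Character polarity is set by the outgroup: the derived state is whichever differs from the outgroup's state, so for Character 5 the derived state is 'no', and for the remaining characters it is 'yes'.
All ingroup taxa share the derived state 'yes' for Character 1; it defines the ingroup but does not resolve relationships within it.
Character 2: derived state 'yes' in Theta and Zeta only — synapomorphy for {Theta, Zeta}.
Character 3: derived state 'yes' in Eta, Theta, and Zeta only — synapomorphy for {Eta, Theta, Zeta}.
Character 4 (derived state 'yes') is shared by Epsilon and Gamma — a synapomorphy uniting that clade.
Character 5: derived state 'no' in Delta, Eta, Theta, and Zeta only — synapomorphy for {Delta, Eta, Theta, Zeta}.
Character 6 (derived state 'yes') is unique to Gamma (autapomorphy; uninformative for grouping).
Most parsimonious ingroup topology: ((((Zeta,Theta),Eta),Delta),(Gamma,Epsilon)).
Theta and Zeta form a cherry on this tree, so they are sister taxa.

Zeta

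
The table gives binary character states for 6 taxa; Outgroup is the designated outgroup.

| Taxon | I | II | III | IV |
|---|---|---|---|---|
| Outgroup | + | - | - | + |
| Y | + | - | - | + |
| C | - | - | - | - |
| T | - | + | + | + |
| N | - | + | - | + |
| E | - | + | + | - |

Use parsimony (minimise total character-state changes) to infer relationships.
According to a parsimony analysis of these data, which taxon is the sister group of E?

Character polarity is set by the outgroup: the derived state is whichever differs from the outgroup's state, so for I, IV the derived state is '-', and for the remaining characters it is '+'.
I (derived state '-') is shared by C, E, N, and T — a synapomorphy uniting that clade.
II (derived state '+') is shared by E, N, and T — a synapomorphy uniting that clade.
III: derived state '+' in E and T only — synapomorphy for {E, T}.
IV groups C and E, which is incompatible with the clades supported by the remaining characters; treating it as convergent (homoplasy) costs fewer steps than any alternative tree.
Most parsimonious ingroup topology: (Y,(C,((T,E),N))).
E and T form a cherry on this tree, so they are sister taxa.

T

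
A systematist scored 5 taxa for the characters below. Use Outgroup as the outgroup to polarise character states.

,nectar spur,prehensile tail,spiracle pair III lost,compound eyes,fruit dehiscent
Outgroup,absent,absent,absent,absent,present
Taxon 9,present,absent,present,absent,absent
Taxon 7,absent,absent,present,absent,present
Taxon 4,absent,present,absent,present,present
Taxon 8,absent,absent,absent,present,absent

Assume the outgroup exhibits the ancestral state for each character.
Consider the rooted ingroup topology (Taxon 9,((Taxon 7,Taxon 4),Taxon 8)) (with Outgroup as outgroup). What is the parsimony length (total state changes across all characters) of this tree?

Map each character onto (Taxon 9,((Taxon 7,Taxon 4),Taxon 8)) (rooted by Outgroup) and count the minimum state changes it requires (Fitch parsimony):
nectar spur: 1; prehensile tail: 1; spiracle pair III lost: 2; compound eyes: 2; fruit dehiscent: 2.
Total tree length = 8.

8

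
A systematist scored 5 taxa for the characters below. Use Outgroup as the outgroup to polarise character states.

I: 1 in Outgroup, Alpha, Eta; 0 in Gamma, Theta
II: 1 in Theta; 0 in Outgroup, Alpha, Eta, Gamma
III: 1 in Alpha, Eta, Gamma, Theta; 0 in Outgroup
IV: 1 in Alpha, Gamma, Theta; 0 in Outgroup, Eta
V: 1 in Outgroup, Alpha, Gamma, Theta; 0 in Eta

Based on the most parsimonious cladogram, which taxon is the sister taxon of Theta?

Gamma

Character polarity is set by the outgroup: the derived state is whichever differs from the outgroup's state, so for I, V the derived state is '0', and for the remaining characters it is '1'.
I (derived state '0') is shared by Gamma and Theta — a synapomorphy uniting that clade.
II: derived state '1' in Theta only — an autapomorphy, so it tells us nothing about relationships among taxa.
All ingroup taxa share the derived state '1' for III; it defines the ingroup but does not resolve relationships within it.
IV: derived state '1' in Alpha, Gamma, and Theta only — synapomorphy for {Alpha, Gamma, Theta}.
V: derived state '0' in Eta only — an autapomorphy, so it tells us nothing about relationships among taxa.
Most parsimonious ingroup topology: ((Alpha,(Gamma,Theta)),Eta).
Theta and Gamma form a cherry on this tree, so they are sister taxa.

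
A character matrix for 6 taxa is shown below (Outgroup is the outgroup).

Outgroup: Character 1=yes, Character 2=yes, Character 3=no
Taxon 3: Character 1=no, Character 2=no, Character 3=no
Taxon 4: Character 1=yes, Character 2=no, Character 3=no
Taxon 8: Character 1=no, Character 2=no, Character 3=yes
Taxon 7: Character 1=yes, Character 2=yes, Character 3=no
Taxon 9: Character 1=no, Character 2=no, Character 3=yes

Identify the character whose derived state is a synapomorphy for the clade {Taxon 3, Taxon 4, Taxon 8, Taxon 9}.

Character 2

Character polarity is set by the outgroup: the derived state is whichever differs from the outgroup's state, so for Character 1, Character 2 the derived state is 'no', and for the remaining characters it is 'yes'.
Character 1: derived state 'no' in Taxon 3, Taxon 8, and Taxon 9 only — synapomorphy for {Taxon 3, Taxon 8, Taxon 9}.
Only Taxon 3, Taxon 4, Taxon 8, and Taxon 9 show the derived state 'no' for Character 2, supporting them as a clade.
Character 3 (derived state 'yes') is shared by Taxon 8 and Taxon 9 — a synapomorphy uniting that clade.
Most parsimonious ingroup topology: (((Taxon 3,(Taxon 8,Taxon 9)),Taxon 4),Taxon 7).
The clade {Taxon 3, Taxon 4, Taxon 8, Taxon 9} is supported by Character 2: its derived state 'no' occurs in exactly those taxa and in no other taxon (including the outgroup).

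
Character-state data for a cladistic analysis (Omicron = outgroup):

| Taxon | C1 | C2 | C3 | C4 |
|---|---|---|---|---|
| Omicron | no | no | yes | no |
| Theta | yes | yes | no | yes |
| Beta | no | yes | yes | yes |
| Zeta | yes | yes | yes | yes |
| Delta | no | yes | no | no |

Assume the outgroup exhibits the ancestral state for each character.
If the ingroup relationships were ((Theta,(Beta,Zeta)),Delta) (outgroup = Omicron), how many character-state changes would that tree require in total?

Map each character onto ((Theta,(Beta,Zeta)),Delta) (rooted by Omicron) and count the minimum state changes it requires (Fitch parsimony):
C1: 2; C2: 1; C3: 2; C4: 1.
Total tree length = 6.

6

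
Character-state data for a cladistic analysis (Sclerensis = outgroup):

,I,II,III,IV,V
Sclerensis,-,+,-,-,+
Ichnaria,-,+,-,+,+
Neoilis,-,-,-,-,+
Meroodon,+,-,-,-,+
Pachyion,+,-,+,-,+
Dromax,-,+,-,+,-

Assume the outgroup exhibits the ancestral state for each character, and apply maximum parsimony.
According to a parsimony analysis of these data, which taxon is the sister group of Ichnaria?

Dromax

Character polarity is set by the outgroup: the derived state is whichever differs from the outgroup's state, so for II, V the derived state is '-', and for the remaining characters it is '+'.
Only Meroodon and Pachyion show the derived state '+' for I, supporting them as a clade.
Only Meroodon, Neoilis, and Pachyion show the derived state '-' for II, supporting them as a clade.
III: derived state '+' in Pachyion only — an autapomorphy, so it tells us nothing about relationships among taxa.
Only Dromax and Ichnaria show the derived state '+' for IV, supporting them as a clade.
V (derived state '-') is unique to Dromax (autapomorphy; uninformative for grouping).
Most parsimonious ingroup topology: (((Meroodon,Pachyion),Neoilis),(Dromax,Ichnaria)).
Ichnaria and Dromax form a cherry on this tree, so they are sister taxa.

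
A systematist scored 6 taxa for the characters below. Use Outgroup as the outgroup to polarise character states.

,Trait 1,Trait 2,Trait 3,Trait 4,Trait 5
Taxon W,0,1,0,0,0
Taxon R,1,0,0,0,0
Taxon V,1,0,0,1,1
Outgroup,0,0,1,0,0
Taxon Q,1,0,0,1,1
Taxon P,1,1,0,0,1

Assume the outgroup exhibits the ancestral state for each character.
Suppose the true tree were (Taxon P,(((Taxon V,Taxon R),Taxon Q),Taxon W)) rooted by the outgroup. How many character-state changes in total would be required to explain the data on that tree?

10

Map each character onto (Taxon P,(((Taxon V,Taxon R),Taxon Q),Taxon W)) (rooted by Outgroup) and count the minimum state changes it requires (Fitch parsimony):
Trait 1: 2; Trait 2: 2; Trait 3: 1; Trait 4: 2; Trait 5: 3.
Total tree length = 10.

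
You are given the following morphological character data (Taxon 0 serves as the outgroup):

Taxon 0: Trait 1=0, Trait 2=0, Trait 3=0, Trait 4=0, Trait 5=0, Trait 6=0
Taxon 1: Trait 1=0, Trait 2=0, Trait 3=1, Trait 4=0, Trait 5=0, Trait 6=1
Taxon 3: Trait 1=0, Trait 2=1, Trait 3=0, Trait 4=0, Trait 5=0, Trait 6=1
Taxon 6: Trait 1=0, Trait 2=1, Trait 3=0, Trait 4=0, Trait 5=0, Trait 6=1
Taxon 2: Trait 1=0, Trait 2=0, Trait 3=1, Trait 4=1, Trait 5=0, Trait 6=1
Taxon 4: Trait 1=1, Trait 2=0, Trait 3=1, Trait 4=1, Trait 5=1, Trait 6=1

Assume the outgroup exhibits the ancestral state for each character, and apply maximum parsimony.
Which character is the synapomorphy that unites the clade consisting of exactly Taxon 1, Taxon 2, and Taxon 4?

The outgroup has state '0' for every character, so '1' is the derived state throughout.
Trait 1: derived state '1' in Taxon 4 only — an autapomorphy, so it tells us nothing about relationships among taxa.
Trait 2 (derived state '1') is shared by Taxon 3 and Taxon 6 — a synapomorphy uniting that clade.
Only Taxon 1, Taxon 2, and Taxon 4 show the derived state '1' for Trait 3, supporting them as a clade.
Only Taxon 2 and Taxon 4 show the derived state '1' for Trait 4, supporting them as a clade.
Trait 5: derived state '1' in Taxon 4 only — an autapomorphy, so it tells us nothing about relationships among taxa.
All ingroup taxa share the derived state '1' for Trait 6; it defines the ingroup but does not resolve relationships within it.
Most parsimonious ingroup topology: ((Taxon 1,(Taxon 2,Taxon 4)),(Taxon 3,Taxon 6)).
The clade {Taxon 1, Taxon 2, Taxon 4} is supported by Trait 3: its derived state '1' occurs in exactly those taxa and in no other taxon (including the outgroup).

Trait 3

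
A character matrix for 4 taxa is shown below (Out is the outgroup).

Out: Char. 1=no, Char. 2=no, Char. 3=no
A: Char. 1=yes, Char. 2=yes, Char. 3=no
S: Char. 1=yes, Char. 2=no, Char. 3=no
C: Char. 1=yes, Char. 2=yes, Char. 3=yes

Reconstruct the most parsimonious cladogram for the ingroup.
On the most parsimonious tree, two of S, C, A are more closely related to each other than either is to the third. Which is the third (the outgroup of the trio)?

The outgroup has state 'no' for every character, so 'yes' is the derived state throughout.
All ingroup taxa share the derived state 'yes' for Char. 1; it defines the ingroup but does not resolve relationships within it.
Only A and C show the derived state 'yes' for Char. 2, supporting them as a clade.
Char. 3 (derived state 'yes') is unique to C (autapomorphy; uninformative for grouping).
Most parsimonious ingroup topology: ((A,C),S).
C and A share a more recent common ancestor with each other than either does with S, so S is the least closely related of the three.

S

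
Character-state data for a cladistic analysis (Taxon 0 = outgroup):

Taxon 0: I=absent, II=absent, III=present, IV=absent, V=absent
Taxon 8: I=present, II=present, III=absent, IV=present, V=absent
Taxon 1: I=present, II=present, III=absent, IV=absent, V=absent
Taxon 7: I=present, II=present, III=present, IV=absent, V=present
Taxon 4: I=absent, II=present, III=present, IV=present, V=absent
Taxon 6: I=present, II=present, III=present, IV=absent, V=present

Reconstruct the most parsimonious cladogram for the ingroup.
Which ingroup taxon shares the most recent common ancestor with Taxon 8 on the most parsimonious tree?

Taxon 1

Character polarity is set by the outgroup: the derived state is whichever differs from the outgroup's state, so for III the derived state is 'absent', and for the remaining characters it is 'present'.
Only Taxon 1, Taxon 6, Taxon 7, and Taxon 8 show the derived state 'present' for I, supporting them as a clade.
II (derived state 'present') is shared by all ingroup taxa — unites the whole ingroup.
III: derived state 'absent' in Taxon 1 and Taxon 8 only — synapomorphy for {Taxon 1, Taxon 8}.
IV groups Taxon 4 and Taxon 8, which is incompatible with the clades supported by the remaining characters; treating it as convergent (homoplasy) costs fewer steps than any alternative tree.
Only Taxon 6 and Taxon 7 show the derived state 'present' for V, supporting them as a clade.
Most parsimonious ingroup topology: (((Taxon 8,Taxon 1),(Taxon 7,Taxon 6)),Taxon 4).
Taxon 8 and Taxon 1 form a cherry on this tree, so they are sister taxa.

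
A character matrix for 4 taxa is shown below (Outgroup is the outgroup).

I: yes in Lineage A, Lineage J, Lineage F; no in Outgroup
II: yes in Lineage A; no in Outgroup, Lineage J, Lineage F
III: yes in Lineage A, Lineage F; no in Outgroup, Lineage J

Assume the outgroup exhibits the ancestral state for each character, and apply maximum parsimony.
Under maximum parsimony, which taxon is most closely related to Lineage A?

Lineage F

The outgroup has state 'no' for every character, so 'yes' is the derived state throughout.
All ingroup taxa share the derived state 'yes' for I; it defines the ingroup but does not resolve relationships within it.
II (derived state 'yes') is unique to Lineage A (autapomorphy; uninformative for grouping).
III: derived state 'yes' in Lineage A and Lineage F only — synapomorphy for {Lineage A, Lineage F}.
Most parsimonious ingroup topology: ((Lineage A,Lineage F),Lineage J).
Lineage A and Lineage F form a cherry on this tree, so they are sister taxa.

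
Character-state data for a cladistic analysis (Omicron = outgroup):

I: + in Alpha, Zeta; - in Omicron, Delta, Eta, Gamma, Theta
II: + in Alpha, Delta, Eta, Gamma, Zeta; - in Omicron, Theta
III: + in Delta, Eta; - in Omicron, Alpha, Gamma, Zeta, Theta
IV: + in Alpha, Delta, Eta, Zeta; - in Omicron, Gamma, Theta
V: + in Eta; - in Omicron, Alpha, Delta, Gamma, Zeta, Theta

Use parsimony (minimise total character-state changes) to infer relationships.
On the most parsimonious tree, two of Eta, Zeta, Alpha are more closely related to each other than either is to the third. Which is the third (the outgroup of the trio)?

Eta

The outgroup has state '-' for every character, so '+' is the derived state throughout.
I (derived state '+') is shared by Alpha and Zeta — a synapomorphy uniting that clade.
Only Alpha, Delta, Eta, Gamma, and Zeta show the derived state '+' for II, supporting them as a clade.
III: derived state '+' in Delta and Eta only — synapomorphy for {Delta, Eta}.
IV: derived state '+' in Alpha, Delta, Eta, and Zeta only — synapomorphy for {Alpha, Delta, Eta, Zeta}.
V (derived state '+') is unique to Eta (autapomorphy; uninformative for grouping).
Most parsimonious ingroup topology: ((((Alpha,Zeta),(Delta,Eta)),Gamma),Theta).
Zeta and Alpha share a more recent common ancestor with each other than either does with Eta, so Eta is the least closely related of the three.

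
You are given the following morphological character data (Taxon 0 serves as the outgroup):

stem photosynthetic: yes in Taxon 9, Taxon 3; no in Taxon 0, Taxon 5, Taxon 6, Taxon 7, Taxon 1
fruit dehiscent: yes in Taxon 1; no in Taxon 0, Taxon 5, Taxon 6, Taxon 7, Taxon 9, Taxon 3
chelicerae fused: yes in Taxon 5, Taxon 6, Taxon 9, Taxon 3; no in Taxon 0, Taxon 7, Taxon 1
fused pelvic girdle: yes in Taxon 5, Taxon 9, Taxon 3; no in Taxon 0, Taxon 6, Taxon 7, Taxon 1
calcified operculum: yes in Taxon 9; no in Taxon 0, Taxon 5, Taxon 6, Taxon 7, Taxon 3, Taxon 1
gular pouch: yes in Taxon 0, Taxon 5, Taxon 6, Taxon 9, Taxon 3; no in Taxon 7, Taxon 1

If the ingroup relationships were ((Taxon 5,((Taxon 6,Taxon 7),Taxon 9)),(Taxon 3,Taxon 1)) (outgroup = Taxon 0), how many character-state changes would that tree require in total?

Map each character onto ((Taxon 5,((Taxon 6,Taxon 7),Taxon 9)),(Taxon 3,Taxon 1)) (rooted by Taxon 0) and count the minimum state changes it requires (Fitch parsimony):
stem photosynthetic: 2; fruit dehiscent: 1; chelicerae fused: 3; fused pelvic girdle: 3; calcified operculum: 1; gular pouch: 2.
Total tree length = 12.

12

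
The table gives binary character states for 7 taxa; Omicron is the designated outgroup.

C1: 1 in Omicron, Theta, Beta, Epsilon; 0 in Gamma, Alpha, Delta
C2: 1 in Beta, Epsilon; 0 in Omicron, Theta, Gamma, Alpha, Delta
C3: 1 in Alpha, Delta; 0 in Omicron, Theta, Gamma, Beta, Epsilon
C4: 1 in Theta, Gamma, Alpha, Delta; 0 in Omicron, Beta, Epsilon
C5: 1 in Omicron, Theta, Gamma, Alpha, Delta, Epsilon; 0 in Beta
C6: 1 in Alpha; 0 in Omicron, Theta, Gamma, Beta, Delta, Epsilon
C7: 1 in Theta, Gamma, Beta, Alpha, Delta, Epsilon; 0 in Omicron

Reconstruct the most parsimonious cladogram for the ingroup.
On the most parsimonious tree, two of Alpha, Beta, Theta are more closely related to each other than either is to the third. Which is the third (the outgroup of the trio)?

Character polarity is set by the outgroup: the derived state is whichever differs from the outgroup's state, so for C1, C5 the derived state is '0', and for the remaining characters it is '1'.
C1 (derived state '0') is shared by Alpha, Delta, and Gamma — a synapomorphy uniting that clade.
Only Beta and Epsilon show the derived state '1' for C2, supporting them as a clade.
C3: derived state '1' in Alpha and Delta only — synapomorphy for {Alpha, Delta}.
C4 (derived state '1') is shared by Alpha, Delta, Gamma, and Theta — a synapomorphy uniting that clade.
C5: derived state '0' in Beta only — an autapomorphy, so it tells us nothing about relationships among taxa.
C6 (derived state '1') is unique to Alpha (autapomorphy; uninformative for grouping).
All ingroup taxa share the derived state '1' for C7; it defines the ingroup but does not resolve relationships within it.
Most parsimonious ingroup topology: ((Theta,(Gamma,(Alpha,Delta))),(Beta,Epsilon)).
Alpha and Theta share a more recent common ancestor with each other than either does with Beta, so Beta is the least closely related of the three.

Beta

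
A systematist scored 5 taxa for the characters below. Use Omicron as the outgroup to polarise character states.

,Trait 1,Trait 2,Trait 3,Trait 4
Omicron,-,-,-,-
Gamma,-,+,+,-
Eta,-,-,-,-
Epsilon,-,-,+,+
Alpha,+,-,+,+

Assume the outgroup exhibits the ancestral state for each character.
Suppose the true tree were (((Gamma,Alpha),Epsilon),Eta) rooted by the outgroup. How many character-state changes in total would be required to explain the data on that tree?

5

Map each character onto (((Gamma,Alpha),Epsilon),Eta) (rooted by Omicron) and count the minimum state changes it requires (Fitch parsimony):
Trait 1: 1; Trait 2: 1; Trait 3: 1; Trait 4: 2.
Total tree length = 5.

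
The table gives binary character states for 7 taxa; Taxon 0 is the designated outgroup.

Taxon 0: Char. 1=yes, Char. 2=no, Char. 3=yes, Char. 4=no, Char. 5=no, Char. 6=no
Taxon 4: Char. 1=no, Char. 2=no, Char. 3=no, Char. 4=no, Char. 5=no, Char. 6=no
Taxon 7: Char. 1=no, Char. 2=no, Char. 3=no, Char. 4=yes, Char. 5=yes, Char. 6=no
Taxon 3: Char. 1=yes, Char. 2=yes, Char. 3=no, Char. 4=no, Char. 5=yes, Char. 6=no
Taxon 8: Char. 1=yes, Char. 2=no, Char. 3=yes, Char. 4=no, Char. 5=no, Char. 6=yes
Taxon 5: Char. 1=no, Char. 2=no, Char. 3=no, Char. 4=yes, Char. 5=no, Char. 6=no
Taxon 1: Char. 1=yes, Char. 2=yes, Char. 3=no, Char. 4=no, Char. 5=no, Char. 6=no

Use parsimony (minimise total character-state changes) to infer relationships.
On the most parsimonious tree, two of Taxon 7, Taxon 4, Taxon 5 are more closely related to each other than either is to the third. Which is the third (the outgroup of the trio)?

Character polarity is set by the outgroup: the derived state is whichever differs from the outgroup's state, so for Char. 1, Char. 3 the derived state is 'no', and for the remaining characters it is 'yes'.
Char. 1 (derived state 'no') is shared by Taxon 4, Taxon 5, and Taxon 7 — a synapomorphy uniting that clade.
Only Taxon 1 and Taxon 3 show the derived state 'yes' for Char. 2, supporting them as a clade.
Char. 3 (derived state 'no') is shared by Taxon 1, Taxon 3, Taxon 4, Taxon 5, and Taxon 7 — a synapomorphy uniting that clade.
Char. 4: derived state 'yes' in Taxon 5 and Taxon 7 only — synapomorphy for {Taxon 5, Taxon 7}.
Char. 5 (state 'yes') occurs in Taxon 3 and Taxon 7 but conflicts with the nesting implied by the other characters — most parsimoniously interpreted as homoplasy.
Char. 6 (derived state 'yes') is unique to Taxon 8 (autapomorphy; uninformative for grouping).
Most parsimonious ingroup topology: (((Taxon 4,(Taxon 7,Taxon 5)),(Taxon 3,Taxon 1)),Taxon 8).
Taxon 5 and Taxon 7 share a more recent common ancestor with each other than either does with Taxon 4, so Taxon 4 is the least closely related of the three.

Taxon 4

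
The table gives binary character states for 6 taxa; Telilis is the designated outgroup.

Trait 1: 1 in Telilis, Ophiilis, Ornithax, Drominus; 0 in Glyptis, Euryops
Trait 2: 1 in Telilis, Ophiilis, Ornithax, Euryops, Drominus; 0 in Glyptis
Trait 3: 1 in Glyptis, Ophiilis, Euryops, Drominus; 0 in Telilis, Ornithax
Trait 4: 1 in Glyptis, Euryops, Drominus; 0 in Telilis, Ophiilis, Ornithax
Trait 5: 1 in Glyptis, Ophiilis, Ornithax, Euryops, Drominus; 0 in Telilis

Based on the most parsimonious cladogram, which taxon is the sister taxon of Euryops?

Glyptis

Character polarity is set by the outgroup: the derived state is whichever differs from the outgroup's state, so for Trait 1, Trait 2 the derived state is '0', and for the remaining characters it is '1'.
Trait 1: derived state '0' in Euryops and Glyptis only — synapomorphy for {Euryops, Glyptis}.
Trait 2 (derived state '0') is unique to Glyptis (autapomorphy; uninformative for grouping).
Only Drominus, Euryops, Glyptis, and Ophiilis show the derived state '1' for Trait 3, supporting them as a clade.
Trait 4: derived state '1' in Drominus, Euryops, and Glyptis only — synapomorphy for {Drominus, Euryops, Glyptis}.
Trait 5 (derived state '1') is shared by all ingroup taxa — unites the whole ingroup.
Most parsimonious ingroup topology: ((((Glyptis,Euryops),Drominus),Ophiilis),Ornithax).
Euryops and Glyptis form a cherry on this tree, so they are sister taxa.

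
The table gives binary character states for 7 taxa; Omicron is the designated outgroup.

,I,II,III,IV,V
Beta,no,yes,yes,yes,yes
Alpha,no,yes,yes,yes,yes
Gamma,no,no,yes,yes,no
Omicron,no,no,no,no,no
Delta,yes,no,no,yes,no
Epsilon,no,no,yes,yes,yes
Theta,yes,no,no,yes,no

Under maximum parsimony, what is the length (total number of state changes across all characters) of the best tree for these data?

The outgroup has state 'no' for every character, so 'yes' is the derived state throughout.
I (derived state 'yes') is shared by Delta and Theta — a synapomorphy uniting that clade.
II: derived state 'yes' in Alpha and Beta only — synapomorphy for {Alpha, Beta}.
Only Alpha, Beta, Epsilon, and Gamma show the derived state 'yes' for III, supporting them as a clade.
IV (derived state 'yes') is shared by all ingroup taxa — unites the whole ingroup.
Only Alpha, Beta, and Epsilon show the derived state 'yes' for V, supporting them as a clade.
Most parsimonious ingroup topology: ((((Alpha,Beta),Epsilon),Gamma),(Delta,Theta)).
Changes per character on this tree: I: 1; II: 1; III: 1; IV: 1; V: 1.
Total = 5.

5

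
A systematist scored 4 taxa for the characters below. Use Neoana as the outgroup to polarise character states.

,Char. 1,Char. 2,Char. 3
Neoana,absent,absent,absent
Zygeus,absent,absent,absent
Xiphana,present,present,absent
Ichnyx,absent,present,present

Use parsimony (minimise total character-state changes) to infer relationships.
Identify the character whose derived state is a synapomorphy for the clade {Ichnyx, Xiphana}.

Char. 2

The outgroup has state 'absent' for every character, so 'present' is the derived state throughout.
Char. 1: derived state 'present' in Xiphana only — an autapomorphy, so it tells us nothing about relationships among taxa.
Only Ichnyx and Xiphana show the derived state 'present' for Char. 2, supporting them as a clade.
Char. 3 (derived state 'present') is unique to Ichnyx (autapomorphy; uninformative for grouping).
Most parsimonious ingroup topology: (Zygeus,(Xiphana,Ichnyx)).
The clade {Ichnyx, Xiphana} is supported by Char. 2: its derived state 'present' occurs in exactly those taxa and in no other taxon (including the outgroup).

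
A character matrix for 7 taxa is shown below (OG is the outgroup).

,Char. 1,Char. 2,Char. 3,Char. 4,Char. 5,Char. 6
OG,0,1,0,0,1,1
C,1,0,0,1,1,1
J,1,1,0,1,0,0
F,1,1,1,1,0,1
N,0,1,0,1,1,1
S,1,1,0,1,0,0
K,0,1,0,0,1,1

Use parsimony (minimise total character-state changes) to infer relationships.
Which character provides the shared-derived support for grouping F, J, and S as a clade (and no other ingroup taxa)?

Char. 5

Character polarity is set by the outgroup: the derived state is whichever differs from the outgroup's state, so for Char. 2, Char. 5, Char. 6 the derived state is '0', and for the remaining characters it is '1'.
Char. 1 (derived state '1') is shared by C, F, J, and S — a synapomorphy uniting that clade.
Char. 2: derived state '0' in C only — an autapomorphy, so it tells us nothing about relationships among taxa.
Char. 3: derived state '1' in F only — an autapomorphy, so it tells us nothing about relationships among taxa.
Only C, F, J, N, and S show the derived state '1' for Char. 4, supporting them as a clade.
Char. 5: derived state '0' in F, J, and S only — synapomorphy for {F, J, S}.
Only J and S show the derived state '0' for Char. 6, supporting them as a clade.
Most parsimonious ingroup topology: (((C,((J,S),F)),N),K).
The clade {F, J, S} is supported by Char. 5: its derived state '0' occurs in exactly those taxa and in no other taxon (including the outgroup).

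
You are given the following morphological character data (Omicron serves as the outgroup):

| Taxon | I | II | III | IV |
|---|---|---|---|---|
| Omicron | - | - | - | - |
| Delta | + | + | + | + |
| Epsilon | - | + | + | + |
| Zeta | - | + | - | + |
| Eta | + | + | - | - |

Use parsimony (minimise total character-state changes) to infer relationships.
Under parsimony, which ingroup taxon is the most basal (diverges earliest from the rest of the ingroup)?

The outgroup has state '-' for every character, so '+' is the derived state throughout.
I (state '+') occurs in Delta and Eta but conflicts with the nesting implied by the other characters — most parsimoniously interpreted as homoplasy.
II (derived state '+') is shared by all ingroup taxa — unites the whole ingroup.
III (derived state '+') is shared by Delta and Epsilon — a synapomorphy uniting that clade.
Only Delta, Epsilon, and Zeta show the derived state '+' for IV, supporting them as a clade.
Most parsimonious ingroup topology: (((Delta,Epsilon),Zeta),Eta).
Eta is sister to the clade containing all other ingroup taxa, so it is the earliest-diverging (most basal) ingroup lineage.

Eta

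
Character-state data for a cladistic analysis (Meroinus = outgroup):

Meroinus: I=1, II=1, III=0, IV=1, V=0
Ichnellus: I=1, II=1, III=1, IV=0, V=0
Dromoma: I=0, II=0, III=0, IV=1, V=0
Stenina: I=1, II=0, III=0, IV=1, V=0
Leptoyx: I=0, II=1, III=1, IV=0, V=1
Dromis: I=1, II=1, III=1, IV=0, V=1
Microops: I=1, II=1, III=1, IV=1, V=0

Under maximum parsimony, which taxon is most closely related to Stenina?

Character polarity is set by the outgroup: the derived state is whichever differs from the outgroup's state, so for I, II, IV the derived state is '0', and for the remaining characters it is '1'.
I groups Dromoma and Leptoyx, which is incompatible with the clades supported by the remaining characters; treating it as convergent (homoplasy) costs fewer steps than any alternative tree.
II: derived state '0' in Dromoma and Stenina only — synapomorphy for {Dromoma, Stenina}.
Only Dromis, Ichnellus, Leptoyx, and Microops show the derived state '1' for III, supporting them as a clade.
IV (derived state '0') is shared by Dromis, Ichnellus, and Leptoyx — a synapomorphy uniting that clade.
V (derived state '1') is shared by Dromis and Leptoyx — a synapomorphy uniting that clade.
Most parsimonious ingroup topology: (((Ichnellus,(Leptoyx,Dromis)),Microops),(Dromoma,Stenina)).
Stenina and Dromoma form a cherry on this tree, so they are sister taxa.

Dromoma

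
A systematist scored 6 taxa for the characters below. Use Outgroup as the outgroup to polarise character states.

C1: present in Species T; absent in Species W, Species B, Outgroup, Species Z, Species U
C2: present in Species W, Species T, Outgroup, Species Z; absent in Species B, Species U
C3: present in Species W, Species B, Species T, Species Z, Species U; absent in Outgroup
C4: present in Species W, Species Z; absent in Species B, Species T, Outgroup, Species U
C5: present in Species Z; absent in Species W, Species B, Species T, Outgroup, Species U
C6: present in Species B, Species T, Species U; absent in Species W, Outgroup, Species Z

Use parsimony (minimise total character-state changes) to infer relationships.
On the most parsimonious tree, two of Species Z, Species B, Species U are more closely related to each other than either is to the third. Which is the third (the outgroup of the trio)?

Species Z

Character polarity is set by the outgroup: the derived state is whichever differs from the outgroup's state, so for C2 the derived state is 'absent', and for the remaining characters it is 'present'.
C1 (derived state 'present') is unique to Species T (autapomorphy; uninformative for grouping).
C2 (derived state 'absent') is shared by Species B and Species U — a synapomorphy uniting that clade.
C3 (derived state 'present') is shared by all ingroup taxa — unites the whole ingroup.
C4: derived state 'present' in Species W and Species Z only — synapomorphy for {Species W, Species Z}.
C5 (derived state 'present') is unique to Species Z (autapomorphy; uninformative for grouping).
C6 (derived state 'present') is shared by Species B, Species T, and Species U — a synapomorphy uniting that clade.
Most parsimonious ingroup topology: ((Species Z,Species W),(Species T,(Species B,Species U))).
Species B and Species U share a more recent common ancestor with each other than either does with Species Z, so Species Z is the least closely related of the three.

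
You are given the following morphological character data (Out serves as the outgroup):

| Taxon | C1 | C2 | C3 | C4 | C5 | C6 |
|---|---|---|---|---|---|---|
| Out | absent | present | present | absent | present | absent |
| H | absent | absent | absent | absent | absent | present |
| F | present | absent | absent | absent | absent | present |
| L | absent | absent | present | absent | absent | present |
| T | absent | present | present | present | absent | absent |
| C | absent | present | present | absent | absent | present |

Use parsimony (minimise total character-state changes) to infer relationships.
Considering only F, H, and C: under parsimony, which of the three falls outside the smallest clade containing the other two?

C

Character polarity is set by the outgroup: the derived state is whichever differs from the outgroup's state, so for C2, C3, C5 the derived state is 'absent', and for the remaining characters it is 'present'.
C1 (derived state 'present') is unique to F (autapomorphy; uninformative for grouping).
Only F, H, and L show the derived state 'absent' for C2, supporting them as a clade.
C3 (derived state 'absent') is shared by F and H — a synapomorphy uniting that clade.
C4: derived state 'present' in T only — an autapomorphy, so it tells us nothing about relationships among taxa.
C5 (derived state 'absent') is shared by all ingroup taxa — unites the whole ingroup.
Only C, F, H, and L show the derived state 'present' for C6, supporting them as a clade.
Most parsimonious ingroup topology: ((((H,F),L),C),T).
F and H share a more recent common ancestor with each other than either does with C, so C is the least closely related of the three.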